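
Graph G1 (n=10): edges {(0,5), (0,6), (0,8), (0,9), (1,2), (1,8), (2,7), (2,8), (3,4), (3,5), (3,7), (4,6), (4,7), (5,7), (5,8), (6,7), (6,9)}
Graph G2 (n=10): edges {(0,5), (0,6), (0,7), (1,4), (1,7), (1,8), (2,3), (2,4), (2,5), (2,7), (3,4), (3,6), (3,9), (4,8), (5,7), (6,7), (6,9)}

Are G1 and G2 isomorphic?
Yes, isomorphic

The graphs are isomorphic.
One valid mapping φ: V(G1) → V(G2): 0→3, 1→8, 2→1, 3→5, 4→0, 5→2, 6→6, 7→7, 8→4, 9→9

Verify φ preserves adjacency — for each edge of G1, its image is an edge of G2:
  (0,5) → (φ(0),φ(5)) = (2,3) ∈ E(G2) ✓
  (0,6) → (φ(0),φ(6)) = (3,6) ∈ E(G2) ✓
  (0,8) → (φ(0),φ(8)) = (3,4) ∈ E(G2) ✓
  (0,9) → (φ(0),φ(9)) = (3,9) ∈ E(G2) ✓
  (1,2) → (φ(1),φ(2)) = (1,8) ∈ E(G2) ✓
  (1,8) → (φ(1),φ(8)) = (4,8) ∈ E(G2) ✓
  (2,7) → (φ(2),φ(7)) = (1,7) ∈ E(G2) ✓
  (2,8) → (φ(2),φ(8)) = (1,4) ∈ E(G2) ✓
  (3,4) → (φ(3),φ(4)) = (0,5) ∈ E(G2) ✓
  (3,5) → (φ(3),φ(5)) = (2,5) ∈ E(G2) ✓
  (3,7) → (φ(3),φ(7)) = (5,7) ∈ E(G2) ✓
  (4,6) → (φ(4),φ(6)) = (0,6) ∈ E(G2) ✓
  (4,7) → (φ(4),φ(7)) = (0,7) ∈ E(G2) ✓
  (5,7) → (φ(5),φ(7)) = (2,7) ∈ E(G2) ✓
  (5,8) → (φ(5),φ(8)) = (2,4) ∈ E(G2) ✓
  (6,7) → (φ(6),φ(7)) = (6,7) ∈ E(G2) ✓
  (6,9) → (φ(6),φ(9)) = (6,9) ∈ E(G2) ✓
All 17 edges of G1 map to edges of G2, and |E(G1)| = |E(G2)| = 17, so φ is a bijection on edges as well as vertices. Hence G1 ≅ G2.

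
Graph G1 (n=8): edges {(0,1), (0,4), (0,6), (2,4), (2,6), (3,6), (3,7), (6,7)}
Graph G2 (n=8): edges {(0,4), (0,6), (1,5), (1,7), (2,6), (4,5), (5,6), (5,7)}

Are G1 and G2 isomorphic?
Yes, isomorphic

The graphs are isomorphic.
One valid mapping φ: V(G1) → V(G2): 0→6, 1→2, 2→4, 3→1, 4→0, 5→3, 6→5, 7→7

Verify φ preserves adjacency — for each edge of G1, its image is an edge of G2:
  (0,1) → (φ(0),φ(1)) = (2,6) ∈ E(G2) ✓
  (0,4) → (φ(0),φ(4)) = (0,6) ∈ E(G2) ✓
  (0,6) → (φ(0),φ(6)) = (5,6) ∈ E(G2) ✓
  (2,4) → (φ(2),φ(4)) = (0,4) ∈ E(G2) ✓
  (2,6) → (φ(2),φ(6)) = (4,5) ∈ E(G2) ✓
  (3,6) → (φ(3),φ(6)) = (1,5) ∈ E(G2) ✓
  (3,7) → (φ(3),φ(7)) = (1,7) ∈ E(G2) ✓
  (6,7) → (φ(6),φ(7)) = (5,7) ∈ E(G2) ✓
All 8 edges of G1 map to edges of G2, and |E(G1)| = |E(G2)| = 8, so φ is a bijection on edges as well as vertices. Hence G1 ≅ G2.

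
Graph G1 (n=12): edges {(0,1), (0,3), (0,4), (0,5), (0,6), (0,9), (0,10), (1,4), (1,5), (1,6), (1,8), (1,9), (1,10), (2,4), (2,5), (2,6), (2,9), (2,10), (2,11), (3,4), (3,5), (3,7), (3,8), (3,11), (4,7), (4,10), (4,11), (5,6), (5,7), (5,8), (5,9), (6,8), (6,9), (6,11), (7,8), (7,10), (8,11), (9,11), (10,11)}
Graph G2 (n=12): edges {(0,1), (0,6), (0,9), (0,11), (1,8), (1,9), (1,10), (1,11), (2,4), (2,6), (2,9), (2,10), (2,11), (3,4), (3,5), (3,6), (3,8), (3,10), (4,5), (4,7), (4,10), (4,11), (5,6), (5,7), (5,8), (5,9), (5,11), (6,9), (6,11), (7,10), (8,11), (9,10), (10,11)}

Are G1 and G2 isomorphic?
No, not isomorphic

The graphs are NOT isomorphic.

Counting triangles (3-cliques): G1 has 38, G2 has 24.
Triangle count is an isomorphism invariant, so differing triangle counts rule out isomorphism.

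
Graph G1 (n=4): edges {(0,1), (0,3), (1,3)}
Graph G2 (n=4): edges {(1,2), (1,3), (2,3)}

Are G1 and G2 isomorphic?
Yes, isomorphic

The graphs are isomorphic.
One valid mapping φ: V(G1) → V(G2): 0→2, 1→3, 2→0, 3→1

Verify φ preserves adjacency — for each edge of G1, its image is an edge of G2:
  (0,1) → (φ(0),φ(1)) = (2,3) ∈ E(G2) ✓
  (0,3) → (φ(0),φ(3)) = (1,2) ∈ E(G2) ✓
  (1,3) → (φ(1),φ(3)) = (1,3) ∈ E(G2) ✓
All 3 edges of G1 map to edges of G2, and |E(G1)| = |E(G2)| = 3, so φ is a bijection on edges as well as vertices. Hence G1 ≅ G2.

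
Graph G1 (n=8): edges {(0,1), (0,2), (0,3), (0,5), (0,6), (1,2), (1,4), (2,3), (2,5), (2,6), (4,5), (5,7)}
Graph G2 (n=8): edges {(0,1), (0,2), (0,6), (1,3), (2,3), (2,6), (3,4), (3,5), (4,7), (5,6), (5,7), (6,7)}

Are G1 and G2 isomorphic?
No, not isomorphic

The graphs are NOT isomorphic.

Counting triangles (3-cliques): G1 has 4, G2 has 2.
Triangle count is an isomorphism invariant, so differing triangle counts rule out isomorphism.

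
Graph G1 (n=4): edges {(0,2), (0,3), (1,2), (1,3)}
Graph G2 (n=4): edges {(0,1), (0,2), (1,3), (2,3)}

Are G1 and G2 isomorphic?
Yes, isomorphic

The graphs are isomorphic.
One valid mapping φ: V(G1) → V(G2): 0→3, 1→0, 2→1, 3→2

Verify φ preserves adjacency — for each edge of G1, its image is an edge of G2:
  (0,2) → (φ(0),φ(2)) = (1,3) ∈ E(G2) ✓
  (0,3) → (φ(0),φ(3)) = (2,3) ∈ E(G2) ✓
  (1,2) → (φ(1),φ(2)) = (0,1) ∈ E(G2) ✓
  (1,3) → (φ(1),φ(3)) = (0,2) ∈ E(G2) ✓
All 4 edges of G1 map to edges of G2, and |E(G1)| = |E(G2)| = 4, so φ is a bijection on edges as well as vertices. Hence G1 ≅ G2.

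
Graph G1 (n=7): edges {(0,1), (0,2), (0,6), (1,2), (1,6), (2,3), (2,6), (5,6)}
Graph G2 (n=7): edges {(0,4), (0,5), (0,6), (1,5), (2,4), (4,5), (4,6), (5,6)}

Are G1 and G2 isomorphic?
Yes, isomorphic

The graphs are isomorphic.
One valid mapping φ: V(G1) → V(G2): 0→6, 1→0, 2→4, 3→2, 4→3, 5→1, 6→5

Verify φ preserves adjacency — for each edge of G1, its image is an edge of G2:
  (0,1) → (φ(0),φ(1)) = (0,6) ∈ E(G2) ✓
  (0,2) → (φ(0),φ(2)) = (4,6) ∈ E(G2) ✓
  (0,6) → (φ(0),φ(6)) = (5,6) ∈ E(G2) ✓
  (1,2) → (φ(1),φ(2)) = (0,4) ∈ E(G2) ✓
  (1,6) → (φ(1),φ(6)) = (0,5) ∈ E(G2) ✓
  (2,3) → (φ(2),φ(3)) = (2,4) ∈ E(G2) ✓
  (2,6) → (φ(2),φ(6)) = (4,5) ∈ E(G2) ✓
  (5,6) → (φ(5),φ(6)) = (1,5) ∈ E(G2) ✓
All 8 edges of G1 map to edges of G2, and |E(G1)| = |E(G2)| = 8, so φ is a bijection on edges as well as vertices. Hence G1 ≅ G2.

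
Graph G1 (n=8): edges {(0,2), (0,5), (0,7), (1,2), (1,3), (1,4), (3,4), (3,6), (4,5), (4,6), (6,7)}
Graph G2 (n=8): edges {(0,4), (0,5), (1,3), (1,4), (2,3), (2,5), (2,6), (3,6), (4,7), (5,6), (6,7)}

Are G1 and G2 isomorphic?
Yes, isomorphic

The graphs are isomorphic.
One valid mapping φ: V(G1) → V(G2): 0→4, 1→5, 2→0, 3→2, 4→6, 5→7, 6→3, 7→1

Verify φ preserves adjacency — for each edge of G1, its image is an edge of G2:
  (0,2) → (φ(0),φ(2)) = (0,4) ∈ E(G2) ✓
  (0,5) → (φ(0),φ(5)) = (4,7) ∈ E(G2) ✓
  (0,7) → (φ(0),φ(7)) = (1,4) ∈ E(G2) ✓
  (1,2) → (φ(1),φ(2)) = (0,5) ∈ E(G2) ✓
  (1,3) → (φ(1),φ(3)) = (2,5) ∈ E(G2) ✓
  (1,4) → (φ(1),φ(4)) = (5,6) ∈ E(G2) ✓
  (3,4) → (φ(3),φ(4)) = (2,6) ∈ E(G2) ✓
  (3,6) → (φ(3),φ(6)) = (2,3) ∈ E(G2) ✓
  (4,5) → (φ(4),φ(5)) = (6,7) ∈ E(G2) ✓
  (4,6) → (φ(4),φ(6)) = (3,6) ∈ E(G2) ✓
  (6,7) → (φ(6),φ(7)) = (1,3) ∈ E(G2) ✓
All 11 edges of G1 map to edges of G2, and |E(G1)| = |E(G2)| = 11, so φ is a bijection on edges as well as vertices. Hence G1 ≅ G2.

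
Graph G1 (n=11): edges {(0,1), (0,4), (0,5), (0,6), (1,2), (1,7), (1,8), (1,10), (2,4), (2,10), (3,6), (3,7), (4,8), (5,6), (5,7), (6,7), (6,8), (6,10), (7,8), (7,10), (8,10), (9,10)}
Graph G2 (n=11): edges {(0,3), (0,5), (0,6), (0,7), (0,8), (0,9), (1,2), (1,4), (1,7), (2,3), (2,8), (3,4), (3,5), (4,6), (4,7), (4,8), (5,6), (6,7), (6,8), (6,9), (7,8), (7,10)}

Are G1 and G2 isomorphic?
Yes, isomorphic

The graphs are isomorphic.
One valid mapping φ: V(G1) → V(G2): 0→3, 1→4, 2→1, 3→9, 4→2, 5→5, 6→0, 7→6, 8→8, 9→10, 10→7

Verify φ preserves adjacency — for each edge of G1, its image is an edge of G2:
  (0,1) → (φ(0),φ(1)) = (3,4) ∈ E(G2) ✓
  (0,4) → (φ(0),φ(4)) = (2,3) ∈ E(G2) ✓
  (0,5) → (φ(0),φ(5)) = (3,5) ∈ E(G2) ✓
  (0,6) → (φ(0),φ(6)) = (0,3) ∈ E(G2) ✓
  (1,2) → (φ(1),φ(2)) = (1,4) ∈ E(G2) ✓
  (1,7) → (φ(1),φ(7)) = (4,6) ∈ E(G2) ✓
  (1,8) → (φ(1),φ(8)) = (4,8) ∈ E(G2) ✓
  (1,10) → (φ(1),φ(10)) = (4,7) ∈ E(G2) ✓
  (2,4) → (φ(2),φ(4)) = (1,2) ∈ E(G2) ✓
  (2,10) → (φ(2),φ(10)) = (1,7) ∈ E(G2) ✓
  (3,6) → (φ(3),φ(6)) = (0,9) ∈ E(G2) ✓
  (3,7) → (φ(3),φ(7)) = (6,9) ∈ E(G2) ✓
  (4,8) → (φ(4),φ(8)) = (2,8) ∈ E(G2) ✓
  (5,6) → (φ(5),φ(6)) = (0,5) ∈ E(G2) ✓
  (5,7) → (φ(5),φ(7)) = (5,6) ∈ E(G2) ✓
  (6,7) → (φ(6),φ(7)) = (0,6) ∈ E(G2) ✓
  (6,8) → (φ(6),φ(8)) = (0,8) ∈ E(G2) ✓
  (6,10) → (φ(6),φ(10)) = (0,7) ∈ E(G2) ✓
  (7,8) → (φ(7),φ(8)) = (6,8) ∈ E(G2) ✓
  (7,10) → (φ(7),φ(10)) = (6,7) ∈ E(G2) ✓
  (8,10) → (φ(8),φ(10)) = (7,8) ∈ E(G2) ✓
  (9,10) → (φ(9),φ(10)) = (7,10) ∈ E(G2) ✓
All 22 edges of G1 map to edges of G2, and |E(G1)| = |E(G2)| = 22, so φ is a bijection on edges as well as vertices. Hence G1 ≅ G2.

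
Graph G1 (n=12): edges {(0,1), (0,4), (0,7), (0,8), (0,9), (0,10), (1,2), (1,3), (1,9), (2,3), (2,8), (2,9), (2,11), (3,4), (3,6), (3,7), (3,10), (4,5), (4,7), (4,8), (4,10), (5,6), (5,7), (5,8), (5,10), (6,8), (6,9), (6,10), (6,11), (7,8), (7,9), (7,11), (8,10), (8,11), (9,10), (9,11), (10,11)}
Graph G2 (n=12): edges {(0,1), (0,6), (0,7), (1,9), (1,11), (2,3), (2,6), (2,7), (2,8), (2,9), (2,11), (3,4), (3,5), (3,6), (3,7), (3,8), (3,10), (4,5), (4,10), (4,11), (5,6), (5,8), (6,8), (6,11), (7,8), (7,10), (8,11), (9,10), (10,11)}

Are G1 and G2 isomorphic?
No, not isomorphic

The graphs are NOT isomorphic.

Degrees in G1: deg(0)=6, deg(1)=4, deg(2)=5, deg(3)=6, deg(4)=6, deg(5)=5, deg(6)=6, deg(7)=7, deg(8)=8, deg(9)=7, deg(10)=8, deg(11)=6.
Sorted degree sequence of G1: [8, 8, 7, 7, 6, 6, 6, 6, 6, 5, 5, 4].
Degrees in G2: deg(0)=3, deg(1)=3, deg(2)=6, deg(3)=7, deg(4)=4, deg(5)=4, deg(6)=6, deg(7)=5, deg(8)=6, deg(9)=3, deg(10)=5, deg(11)=6.
Sorted degree sequence of G2: [7, 6, 6, 6, 6, 5, 5, 4, 4, 3, 3, 3].
The (sorted) degree sequence is an isomorphism invariant, so since G1 and G2 have different degree sequences they cannot be isomorphic.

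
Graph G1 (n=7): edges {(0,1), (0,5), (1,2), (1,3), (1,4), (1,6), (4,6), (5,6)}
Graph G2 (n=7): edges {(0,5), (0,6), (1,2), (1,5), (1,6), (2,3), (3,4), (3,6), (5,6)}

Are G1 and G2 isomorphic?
No, not isomorphic

The graphs are NOT isomorphic.

Counting triangles (3-cliques): G1 has 1, G2 has 2.
Triangle count is an isomorphism invariant, so differing triangle counts rule out isomorphism.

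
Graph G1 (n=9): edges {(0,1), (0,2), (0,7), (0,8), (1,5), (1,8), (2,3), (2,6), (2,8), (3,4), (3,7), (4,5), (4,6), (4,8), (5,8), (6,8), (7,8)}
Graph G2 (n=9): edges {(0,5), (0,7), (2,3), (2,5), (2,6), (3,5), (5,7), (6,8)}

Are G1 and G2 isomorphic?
No, not isomorphic

The graphs are NOT isomorphic.

Connected components of G1: 1 component(s) with vertex sets [[0, 1, 2, 3, 4, 5, 6, 7, 8]], sizes [9].
Connected components of G2: 3 component(s) with vertex sets [[1], [4], [0, 2, 3, 5, 6, 7, 8]], sizes [1, 1, 7].
The number of connected components (and the multiset of component sizes) is an isomorphism invariant — an isomorphism maps each component of G1 bijectively onto a component of G2. Since G1 has 1 component(s) and G2 has 3, they cannot be isomorphic.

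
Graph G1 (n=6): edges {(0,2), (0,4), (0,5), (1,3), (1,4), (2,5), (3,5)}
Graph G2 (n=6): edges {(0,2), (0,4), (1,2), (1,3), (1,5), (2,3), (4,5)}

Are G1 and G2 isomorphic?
Yes, isomorphic

The graphs are isomorphic.
One valid mapping φ: V(G1) → V(G2): 0→2, 1→4, 2→3, 3→5, 4→0, 5→1

Verify φ preserves adjacency — for each edge of G1, its image is an edge of G2:
  (0,2) → (φ(0),φ(2)) = (2,3) ∈ E(G2) ✓
  (0,4) → (φ(0),φ(4)) = (0,2) ∈ E(G2) ✓
  (0,5) → (φ(0),φ(5)) = (1,2) ∈ E(G2) ✓
  (1,3) → (φ(1),φ(3)) = (4,5) ∈ E(G2) ✓
  (1,4) → (φ(1),φ(4)) = (0,4) ∈ E(G2) ✓
  (2,5) → (φ(2),φ(5)) = (1,3) ∈ E(G2) ✓
  (3,5) → (φ(3),φ(5)) = (1,5) ∈ E(G2) ✓
All 7 edges of G1 map to edges of G2, and |E(G1)| = |E(G2)| = 7, so φ is a bijection on edges as well as vertices. Hence G1 ≅ G2.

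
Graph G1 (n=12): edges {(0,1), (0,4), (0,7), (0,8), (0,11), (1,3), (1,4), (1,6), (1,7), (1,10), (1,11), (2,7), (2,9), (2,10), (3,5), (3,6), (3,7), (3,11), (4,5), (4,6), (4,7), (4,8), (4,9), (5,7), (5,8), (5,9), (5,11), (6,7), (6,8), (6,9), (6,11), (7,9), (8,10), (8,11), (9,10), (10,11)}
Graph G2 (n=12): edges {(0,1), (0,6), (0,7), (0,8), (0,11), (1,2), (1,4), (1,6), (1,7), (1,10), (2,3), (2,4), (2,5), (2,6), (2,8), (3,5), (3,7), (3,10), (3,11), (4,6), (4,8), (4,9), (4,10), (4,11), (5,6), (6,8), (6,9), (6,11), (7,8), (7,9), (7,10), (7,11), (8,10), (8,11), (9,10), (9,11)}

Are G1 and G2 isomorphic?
Yes, isomorphic

The graphs are isomorphic.
One valid mapping φ: V(G1) → V(G2): 0→9, 1→11, 2→5, 3→0, 4→4, 5→1, 6→8, 7→6, 8→10, 9→2, 10→3, 11→7

Verify φ preserves adjacency — for each edge of G1, its image is an edge of G2:
  (0,1) → (φ(0),φ(1)) = (9,11) ∈ E(G2) ✓
  (0,4) → (φ(0),φ(4)) = (4,9) ∈ E(G2) ✓
  (0,7) → (φ(0),φ(7)) = (6,9) ∈ E(G2) ✓
  (0,8) → (φ(0),φ(8)) = (9,10) ∈ E(G2) ✓
  (0,11) → (φ(0),φ(11)) = (7,9) ∈ E(G2) ✓
  (1,3) → (φ(1),φ(3)) = (0,11) ∈ E(G2) ✓
  (1,4) → (φ(1),φ(4)) = (4,11) ∈ E(G2) ✓
  (1,6) → (φ(1),φ(6)) = (8,11) ∈ E(G2) ✓
  (1,7) → (φ(1),φ(7)) = (6,11) ∈ E(G2) ✓
  (1,10) → (φ(1),φ(10)) = (3,11) ∈ E(G2) ✓
  (1,11) → (φ(1),φ(11)) = (7,11) ∈ E(G2) ✓
  (2,7) → (φ(2),φ(7)) = (5,6) ∈ E(G2) ✓
  (2,9) → (φ(2),φ(9)) = (2,5) ∈ E(G2) ✓
  (2,10) → (φ(2),φ(10)) = (3,5) ∈ E(G2) ✓
  (3,5) → (φ(3),φ(5)) = (0,1) ∈ E(G2) ✓
  (3,6) → (φ(3),φ(6)) = (0,8) ∈ E(G2) ✓
  (3,7) → (φ(3),φ(7)) = (0,6) ∈ E(G2) ✓
  (3,11) → (φ(3),φ(11)) = (0,7) ∈ E(G2) ✓
  (4,5) → (φ(4),φ(5)) = (1,4) ∈ E(G2) ✓
  (4,6) → (φ(4),φ(6)) = (4,8) ∈ E(G2) ✓
  (4,7) → (φ(4),φ(7)) = (4,6) ∈ E(G2) ✓
  (4,8) → (φ(4),φ(8)) = (4,10) ∈ E(G2) ✓
  (4,9) → (φ(4),φ(9)) = (2,4) ∈ E(G2) ✓
  (5,7) → (φ(5),φ(7)) = (1,6) ∈ E(G2) ✓
  (5,8) → (φ(5),φ(8)) = (1,10) ∈ E(G2) ✓
  (5,9) → (φ(5),φ(9)) = (1,2) ∈ E(G2) ✓
  (5,11) → (φ(5),φ(11)) = (1,7) ∈ E(G2) ✓
  (6,7) → (φ(6),φ(7)) = (6,8) ∈ E(G2) ✓
  (6,8) → (φ(6),φ(8)) = (8,10) ∈ E(G2) ✓
  (6,9) → (φ(6),φ(9)) = (2,8) ∈ E(G2) ✓
  (6,11) → (φ(6),φ(11)) = (7,8) ∈ E(G2) ✓
  (7,9) → (φ(7),φ(9)) = (2,6) ∈ E(G2) ✓
  (8,10) → (φ(8),φ(10)) = (3,10) ∈ E(G2) ✓
  (8,11) → (φ(8),φ(11)) = (7,10) ∈ E(G2) ✓
  (9,10) → (φ(9),φ(10)) = (2,3) ∈ E(G2) ✓
  (10,11) → (φ(10),φ(11)) = (3,7) ∈ E(G2) ✓
All 36 edges of G1 map to edges of G2, and |E(G1)| = |E(G2)| = 36, so φ is a bijection on edges as well as vertices. Hence G1 ≅ G2.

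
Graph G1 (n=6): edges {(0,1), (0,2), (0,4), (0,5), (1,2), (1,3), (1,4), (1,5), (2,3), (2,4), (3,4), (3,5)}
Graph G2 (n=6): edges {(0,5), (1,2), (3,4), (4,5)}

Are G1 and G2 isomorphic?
No, not isomorphic

The graphs are NOT isomorphic.

Counting triangles (3-cliques): G1 has 9, G2 has 0.
Triangle count is an isomorphism invariant, so differing triangle counts rule out isomorphism.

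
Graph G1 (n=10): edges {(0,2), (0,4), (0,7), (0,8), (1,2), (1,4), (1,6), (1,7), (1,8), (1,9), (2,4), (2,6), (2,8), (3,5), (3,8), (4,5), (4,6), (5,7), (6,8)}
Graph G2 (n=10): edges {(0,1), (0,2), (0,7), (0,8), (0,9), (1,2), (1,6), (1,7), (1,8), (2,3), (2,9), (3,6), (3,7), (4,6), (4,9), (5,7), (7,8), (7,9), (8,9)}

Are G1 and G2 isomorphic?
Yes, isomorphic

The graphs are isomorphic.
One valid mapping φ: V(G1) → V(G2): 0→2, 1→7, 2→0, 3→4, 4→1, 5→6, 6→8, 7→3, 8→9, 9→5

Verify φ preserves adjacency — for each edge of G1, its image is an edge of G2:
  (0,2) → (φ(0),φ(2)) = (0,2) ∈ E(G2) ✓
  (0,4) → (φ(0),φ(4)) = (1,2) ∈ E(G2) ✓
  (0,7) → (φ(0),φ(7)) = (2,3) ∈ E(G2) ✓
  (0,8) → (φ(0),φ(8)) = (2,9) ∈ E(G2) ✓
  (1,2) → (φ(1),φ(2)) = (0,7) ∈ E(G2) ✓
  (1,4) → (φ(1),φ(4)) = (1,7) ∈ E(G2) ✓
  (1,6) → (φ(1),φ(6)) = (7,8) ∈ E(G2) ✓
  (1,7) → (φ(1),φ(7)) = (3,7) ∈ E(G2) ✓
  (1,8) → (φ(1),φ(8)) = (7,9) ∈ E(G2) ✓
  (1,9) → (φ(1),φ(9)) = (5,7) ∈ E(G2) ✓
  (2,4) → (φ(2),φ(4)) = (0,1) ∈ E(G2) ✓
  (2,6) → (φ(2),φ(6)) = (0,8) ∈ E(G2) ✓
  (2,8) → (φ(2),φ(8)) = (0,9) ∈ E(G2) ✓
  (3,5) → (φ(3),φ(5)) = (4,6) ∈ E(G2) ✓
  (3,8) → (φ(3),φ(8)) = (4,9) ∈ E(G2) ✓
  (4,5) → (φ(4),φ(5)) = (1,6) ∈ E(G2) ✓
  (4,6) → (φ(4),φ(6)) = (1,8) ∈ E(G2) ✓
  (5,7) → (φ(5),φ(7)) = (3,6) ∈ E(G2) ✓
  (6,8) → (φ(6),φ(8)) = (8,9) ∈ E(G2) ✓
All 19 edges of G1 map to edges of G2, and |E(G1)| = |E(G2)| = 19, so φ is a bijection on edges as well as vertices. Hence G1 ≅ G2.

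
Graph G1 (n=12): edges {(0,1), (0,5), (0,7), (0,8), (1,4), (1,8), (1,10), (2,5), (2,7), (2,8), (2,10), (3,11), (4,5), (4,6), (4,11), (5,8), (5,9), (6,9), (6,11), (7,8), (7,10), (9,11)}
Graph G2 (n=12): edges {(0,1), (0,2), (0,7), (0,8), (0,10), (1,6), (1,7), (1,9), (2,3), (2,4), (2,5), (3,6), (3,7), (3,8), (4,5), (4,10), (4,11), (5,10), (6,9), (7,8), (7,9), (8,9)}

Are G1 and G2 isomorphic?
Yes, isomorphic

The graphs are isomorphic.
One valid mapping φ: V(G1) → V(G2): 0→8, 1→3, 2→1, 3→11, 4→2, 5→0, 6→5, 7→9, 8→7, 9→10, 10→6, 11→4

Verify φ preserves adjacency — for each edge of G1, its image is an edge of G2:
  (0,1) → (φ(0),φ(1)) = (3,8) ∈ E(G2) ✓
  (0,5) → (φ(0),φ(5)) = (0,8) ∈ E(G2) ✓
  (0,7) → (φ(0),φ(7)) = (8,9) ∈ E(G2) ✓
  (0,8) → (φ(0),φ(8)) = (7,8) ∈ E(G2) ✓
  (1,4) → (φ(1),φ(4)) = (2,3) ∈ E(G2) ✓
  (1,8) → (φ(1),φ(8)) = (3,7) ∈ E(G2) ✓
  (1,10) → (φ(1),φ(10)) = (3,6) ∈ E(G2) ✓
  (2,5) → (φ(2),φ(5)) = (0,1) ∈ E(G2) ✓
  (2,7) → (φ(2),φ(7)) = (1,9) ∈ E(G2) ✓
  (2,8) → (φ(2),φ(8)) = (1,7) ∈ E(G2) ✓
  (2,10) → (φ(2),φ(10)) = (1,6) ∈ E(G2) ✓
  (3,11) → (φ(3),φ(11)) = (4,11) ∈ E(G2) ✓
  (4,5) → (φ(4),φ(5)) = (0,2) ∈ E(G2) ✓
  (4,6) → (φ(4),φ(6)) = (2,5) ∈ E(G2) ✓
  (4,11) → (φ(4),φ(11)) = (2,4) ∈ E(G2) ✓
  (5,8) → (φ(5),φ(8)) = (0,7) ∈ E(G2) ✓
  (5,9) → (φ(5),φ(9)) = (0,10) ∈ E(G2) ✓
  (6,9) → (φ(6),φ(9)) = (5,10) ∈ E(G2) ✓
  (6,11) → (φ(6),φ(11)) = (4,5) ∈ E(G2) ✓
  (7,8) → (φ(7),φ(8)) = (7,9) ∈ E(G2) ✓
  (7,10) → (φ(7),φ(10)) = (6,9) ∈ E(G2) ✓
  (9,11) → (φ(9),φ(11)) = (4,10) ∈ E(G2) ✓
All 22 edges of G1 map to edges of G2, and |E(G1)| = |E(G2)| = 22, so φ is a bijection on edges as well as vertices. Hence G1 ≅ G2.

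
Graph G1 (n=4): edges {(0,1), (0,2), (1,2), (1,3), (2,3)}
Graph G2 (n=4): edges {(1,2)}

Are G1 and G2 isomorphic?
No, not isomorphic

The graphs are NOT isomorphic.

Counting triangles (3-cliques): G1 has 2, G2 has 0.
Triangle count is an isomorphism invariant, so differing triangle counts rule out isomorphism.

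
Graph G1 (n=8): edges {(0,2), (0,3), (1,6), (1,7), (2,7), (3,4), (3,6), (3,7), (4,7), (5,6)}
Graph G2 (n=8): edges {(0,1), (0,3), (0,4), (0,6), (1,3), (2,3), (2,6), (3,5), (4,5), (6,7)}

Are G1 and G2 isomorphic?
Yes, isomorphic

The graphs are isomorphic.
One valid mapping φ: V(G1) → V(G2): 0→4, 1→2, 2→5, 3→0, 4→1, 5→7, 6→6, 7→3

Verify φ preserves adjacency — for each edge of G1, its image is an edge of G2:
  (0,2) → (φ(0),φ(2)) = (4,5) ∈ E(G2) ✓
  (0,3) → (φ(0),φ(3)) = (0,4) ∈ E(G2) ✓
  (1,6) → (φ(1),φ(6)) = (2,6) ∈ E(G2) ✓
  (1,7) → (φ(1),φ(7)) = (2,3) ∈ E(G2) ✓
  (2,7) → (φ(2),φ(7)) = (3,5) ∈ E(G2) ✓
  (3,4) → (φ(3),φ(4)) = (0,1) ∈ E(G2) ✓
  (3,6) → (φ(3),φ(6)) = (0,6) ∈ E(G2) ✓
  (3,7) → (φ(3),φ(7)) = (0,3) ∈ E(G2) ✓
  (4,7) → (φ(4),φ(7)) = (1,3) ∈ E(G2) ✓
  (5,6) → (φ(5),φ(6)) = (6,7) ∈ E(G2) ✓
All 10 edges of G1 map to edges of G2, and |E(G1)| = |E(G2)| = 10, so φ is a bijection on edges as well as vertices. Hence G1 ≅ G2.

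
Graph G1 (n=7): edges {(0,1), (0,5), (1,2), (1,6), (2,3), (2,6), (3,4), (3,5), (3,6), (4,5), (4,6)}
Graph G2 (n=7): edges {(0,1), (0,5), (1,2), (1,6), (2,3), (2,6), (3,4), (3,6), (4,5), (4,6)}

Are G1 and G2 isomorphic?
No, not isomorphic

The graphs are NOT isomorphic.

Counting edges: G1 has 11 edge(s); G2 has 10 edge(s).
Edge count is an isomorphism invariant (a bijection on vertices induces a bijection on edges), so differing edge counts rule out isomorphism.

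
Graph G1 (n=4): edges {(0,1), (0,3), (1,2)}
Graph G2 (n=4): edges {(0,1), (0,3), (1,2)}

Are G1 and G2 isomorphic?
Yes, isomorphic

The graphs are isomorphic.
One valid mapping φ: V(G1) → V(G2): 0→0, 1→1, 2→2, 3→3

Verify φ preserves adjacency — for each edge of G1, its image is an edge of G2:
  (0,1) → (φ(0),φ(1)) = (0,1) ∈ E(G2) ✓
  (0,3) → (φ(0),φ(3)) = (0,3) ∈ E(G2) ✓
  (1,2) → (φ(1),φ(2)) = (1,2) ∈ E(G2) ✓
All 3 edges of G1 map to edges of G2, and |E(G1)| = |E(G2)| = 3, so φ is a bijection on edges as well as vertices. Hence G1 ≅ G2.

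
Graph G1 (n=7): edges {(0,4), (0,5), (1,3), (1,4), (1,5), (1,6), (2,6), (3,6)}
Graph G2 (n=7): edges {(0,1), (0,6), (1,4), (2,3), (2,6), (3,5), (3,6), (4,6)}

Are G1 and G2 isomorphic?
Yes, isomorphic

The graphs are isomorphic.
One valid mapping φ: V(G1) → V(G2): 0→1, 1→6, 2→5, 3→2, 4→4, 5→0, 6→3

Verify φ preserves adjacency — for each edge of G1, its image is an edge of G2:
  (0,4) → (φ(0),φ(4)) = (1,4) ∈ E(G2) ✓
  (0,5) → (φ(0),φ(5)) = (0,1) ∈ E(G2) ✓
  (1,3) → (φ(1),φ(3)) = (2,6) ∈ E(G2) ✓
  (1,4) → (φ(1),φ(4)) = (4,6) ∈ E(G2) ✓
  (1,5) → (φ(1),φ(5)) = (0,6) ∈ E(G2) ✓
  (1,6) → (φ(1),φ(6)) = (3,6) ∈ E(G2) ✓
  (2,6) → (φ(2),φ(6)) = (3,5) ∈ E(G2) ✓
  (3,6) → (φ(3),φ(6)) = (2,3) ∈ E(G2) ✓
All 8 edges of G1 map to edges of G2, and |E(G1)| = |E(G2)| = 8, so φ is a bijection on edges as well as vertices. Hence G1 ≅ G2.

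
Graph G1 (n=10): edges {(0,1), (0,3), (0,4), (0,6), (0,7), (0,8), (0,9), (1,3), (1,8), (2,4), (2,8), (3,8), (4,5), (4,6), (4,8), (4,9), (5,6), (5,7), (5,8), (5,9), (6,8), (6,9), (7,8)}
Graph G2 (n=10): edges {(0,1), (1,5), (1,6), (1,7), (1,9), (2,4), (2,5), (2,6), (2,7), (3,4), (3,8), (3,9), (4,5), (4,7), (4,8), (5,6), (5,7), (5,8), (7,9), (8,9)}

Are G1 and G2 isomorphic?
No, not isomorphic

The graphs are NOT isomorphic.

Counting triangles (3-cliques): G1 has 19, G2 has 11.
Triangle count is an isomorphism invariant, so differing triangle counts rule out isomorphism.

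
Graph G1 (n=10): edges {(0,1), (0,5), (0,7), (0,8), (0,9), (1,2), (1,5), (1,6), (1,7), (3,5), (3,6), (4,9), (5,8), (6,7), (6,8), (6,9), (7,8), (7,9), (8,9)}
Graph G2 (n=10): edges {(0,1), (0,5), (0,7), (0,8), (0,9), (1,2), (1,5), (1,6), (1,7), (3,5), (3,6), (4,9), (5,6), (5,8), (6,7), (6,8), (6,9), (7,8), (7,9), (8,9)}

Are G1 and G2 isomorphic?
No, not isomorphic

The graphs are NOT isomorphic.

Counting edges: G1 has 19 edge(s); G2 has 20 edge(s).
Edge count is an isomorphism invariant (a bijection on vertices induces a bijection on edges), so differing edge counts rule out isomorphism.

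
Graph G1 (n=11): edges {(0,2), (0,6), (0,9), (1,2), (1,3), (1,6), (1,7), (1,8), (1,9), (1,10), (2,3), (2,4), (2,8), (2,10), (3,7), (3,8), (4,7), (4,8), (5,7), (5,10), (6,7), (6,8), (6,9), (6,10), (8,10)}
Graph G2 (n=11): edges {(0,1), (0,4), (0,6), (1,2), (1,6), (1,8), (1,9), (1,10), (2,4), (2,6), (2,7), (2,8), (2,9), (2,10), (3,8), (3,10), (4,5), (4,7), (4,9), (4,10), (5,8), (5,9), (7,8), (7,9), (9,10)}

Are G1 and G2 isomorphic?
Yes, isomorphic

The graphs are isomorphic.
One valid mapping φ: V(G1) → V(G2): 0→0, 1→2, 2→4, 3→7, 4→5, 5→3, 6→1, 7→8, 8→9, 9→6, 10→10

Verify φ preserves adjacency — for each edge of G1, its image is an edge of G2:
  (0,2) → (φ(0),φ(2)) = (0,4) ∈ E(G2) ✓
  (0,6) → (φ(0),φ(6)) = (0,1) ∈ E(G2) ✓
  (0,9) → (φ(0),φ(9)) = (0,6) ∈ E(G2) ✓
  (1,2) → (φ(1),φ(2)) = (2,4) ∈ E(G2) ✓
  (1,3) → (φ(1),φ(3)) = (2,7) ∈ E(G2) ✓
  (1,6) → (φ(1),φ(6)) = (1,2) ∈ E(G2) ✓
  (1,7) → (φ(1),φ(7)) = (2,8) ∈ E(G2) ✓
  (1,8) → (φ(1),φ(8)) = (2,9) ∈ E(G2) ✓
  (1,9) → (φ(1),φ(9)) = (2,6) ∈ E(G2) ✓
  (1,10) → (φ(1),φ(10)) = (2,10) ∈ E(G2) ✓
  (2,3) → (φ(2),φ(3)) = (4,7) ∈ E(G2) ✓
  (2,4) → (φ(2),φ(4)) = (4,5) ∈ E(G2) ✓
  (2,8) → (φ(2),φ(8)) = (4,9) ∈ E(G2) ✓
  (2,10) → (φ(2),φ(10)) = (4,10) ∈ E(G2) ✓
  (3,7) → (φ(3),φ(7)) = (7,8) ∈ E(G2) ✓
  (3,8) → (φ(3),φ(8)) = (7,9) ∈ E(G2) ✓
  (4,7) → (φ(4),φ(7)) = (5,8) ∈ E(G2) ✓
  (4,8) → (φ(4),φ(8)) = (5,9) ∈ E(G2) ✓
  (5,7) → (φ(5),φ(7)) = (3,8) ∈ E(G2) ✓
  (5,10) → (φ(5),φ(10)) = (3,10) ∈ E(G2) ✓
  (6,7) → (φ(6),φ(7)) = (1,8) ∈ E(G2) ✓
  (6,8) → (φ(6),φ(8)) = (1,9) ∈ E(G2) ✓
  (6,9) → (φ(6),φ(9)) = (1,6) ∈ E(G2) ✓
  (6,10) → (φ(6),φ(10)) = (1,10) ∈ E(G2) ✓
  (8,10) → (φ(8),φ(10)) = (9,10) ∈ E(G2) ✓
All 25 edges of G1 map to edges of G2, and |E(G1)| = |E(G2)| = 25, so φ is a bijection on edges as well as vertices. Hence G1 ≅ G2.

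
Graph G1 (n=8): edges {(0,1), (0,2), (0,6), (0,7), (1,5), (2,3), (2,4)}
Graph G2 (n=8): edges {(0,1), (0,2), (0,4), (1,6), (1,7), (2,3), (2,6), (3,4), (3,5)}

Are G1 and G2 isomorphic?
No, not isomorphic

The graphs are NOT isomorphic.

Degrees in G1: deg(0)=4, deg(1)=2, deg(2)=3, deg(3)=1, deg(4)=1, deg(5)=1, deg(6)=1, deg(7)=1.
Sorted degree sequence of G1: [4, 3, 2, 1, 1, 1, 1, 1].
Degrees in G2: deg(0)=3, deg(1)=3, deg(2)=3, deg(3)=3, deg(4)=2, deg(5)=1, deg(6)=2, deg(7)=1.
Sorted degree sequence of G2: [3, 3, 3, 3, 2, 2, 1, 1].
The (sorted) degree sequence is an isomorphism invariant, so since G1 and G2 have different degree sequences they cannot be isomorphic.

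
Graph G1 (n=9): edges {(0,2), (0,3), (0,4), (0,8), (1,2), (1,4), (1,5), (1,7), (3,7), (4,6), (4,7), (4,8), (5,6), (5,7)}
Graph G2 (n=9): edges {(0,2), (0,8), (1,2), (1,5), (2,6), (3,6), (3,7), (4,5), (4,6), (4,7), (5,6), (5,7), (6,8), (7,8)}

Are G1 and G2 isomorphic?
No, not isomorphic

The graphs are NOT isomorphic.

Counting triangles (3-cliques): G1 has 3, G2 has 2.
Triangle count is an isomorphism invariant, so differing triangle counts rule out isomorphism.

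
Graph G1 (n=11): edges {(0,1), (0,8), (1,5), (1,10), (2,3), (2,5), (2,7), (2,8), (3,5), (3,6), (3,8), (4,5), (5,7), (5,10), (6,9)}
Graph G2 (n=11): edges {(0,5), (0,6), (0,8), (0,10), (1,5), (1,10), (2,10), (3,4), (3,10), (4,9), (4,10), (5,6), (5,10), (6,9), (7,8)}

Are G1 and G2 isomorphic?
Yes, isomorphic

The graphs are isomorphic.
One valid mapping φ: V(G1) → V(G2): 0→9, 1→4, 2→5, 3→0, 4→2, 5→10, 6→8, 7→1, 8→6, 9→7, 10→3

Verify φ preserves adjacency — for each edge of G1, its image is an edge of G2:
  (0,1) → (φ(0),φ(1)) = (4,9) ∈ E(G2) ✓
  (0,8) → (φ(0),φ(8)) = (6,9) ∈ E(G2) ✓
  (1,5) → (φ(1),φ(5)) = (4,10) ∈ E(G2) ✓
  (1,10) → (φ(1),φ(10)) = (3,4) ∈ E(G2) ✓
  (2,3) → (φ(2),φ(3)) = (0,5) ∈ E(G2) ✓
  (2,5) → (φ(2),φ(5)) = (5,10) ∈ E(G2) ✓
  (2,7) → (φ(2),φ(7)) = (1,5) ∈ E(G2) ✓
  (2,8) → (φ(2),φ(8)) = (5,6) ∈ E(G2) ✓
  (3,5) → (φ(3),φ(5)) = (0,10) ∈ E(G2) ✓
  (3,6) → (φ(3),φ(6)) = (0,8) ∈ E(G2) ✓
  (3,8) → (φ(3),φ(8)) = (0,6) ∈ E(G2) ✓
  (4,5) → (φ(4),φ(5)) = (2,10) ∈ E(G2) ✓
  (5,7) → (φ(5),φ(7)) = (1,10) ∈ E(G2) ✓
  (5,10) → (φ(5),φ(10)) = (3,10) ∈ E(G2) ✓
  (6,9) → (φ(6),φ(9)) = (7,8) ∈ E(G2) ✓
All 15 edges of G1 map to edges of G2, and |E(G1)| = |E(G2)| = 15, so φ is a bijection on edges as well as vertices. Hence G1 ≅ G2.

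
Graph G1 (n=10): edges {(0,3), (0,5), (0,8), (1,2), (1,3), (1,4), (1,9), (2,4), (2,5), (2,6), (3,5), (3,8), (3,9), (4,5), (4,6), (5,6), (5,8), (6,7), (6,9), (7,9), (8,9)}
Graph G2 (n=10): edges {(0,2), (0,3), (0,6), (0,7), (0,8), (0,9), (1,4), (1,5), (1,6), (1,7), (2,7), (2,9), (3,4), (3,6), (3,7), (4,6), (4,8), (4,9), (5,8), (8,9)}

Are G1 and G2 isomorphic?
No, not isomorphic

The graphs are NOT isomorphic.

Degrees in G1: deg(0)=3, deg(1)=4, deg(2)=4, deg(3)=5, deg(4)=4, deg(5)=6, deg(6)=5, deg(7)=2, deg(8)=4, deg(9)=5.
Sorted degree sequence of G1: [6, 5, 5, 5, 4, 4, 4, 4, 3, 2].
Degrees in G2: deg(0)=6, deg(1)=4, deg(2)=3, deg(3)=4, deg(4)=5, deg(5)=2, deg(6)=4, deg(7)=4, deg(8)=4, deg(9)=4.
Sorted degree sequence of G2: [6, 5, 4, 4, 4, 4, 4, 4, 3, 2].
The (sorted) degree sequence is an isomorphism invariant, so since G1 and G2 have different degree sequences they cannot be isomorphic.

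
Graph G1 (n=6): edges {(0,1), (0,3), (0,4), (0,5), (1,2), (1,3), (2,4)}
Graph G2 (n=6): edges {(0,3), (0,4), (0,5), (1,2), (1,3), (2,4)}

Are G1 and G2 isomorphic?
No, not isomorphic

The graphs are NOT isomorphic.

Counting edges: G1 has 7 edge(s); G2 has 6 edge(s).
Edge count is an isomorphism invariant (a bijection on vertices induces a bijection on edges), so differing edge counts rule out isomorphism.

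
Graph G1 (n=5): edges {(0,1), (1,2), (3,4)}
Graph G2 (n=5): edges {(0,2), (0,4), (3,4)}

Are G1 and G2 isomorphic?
No, not isomorphic

The graphs are NOT isomorphic.

Degrees in G1: deg(0)=1, deg(1)=2, deg(2)=1, deg(3)=1, deg(4)=1.
Sorted degree sequence of G1: [2, 1, 1, 1, 1].
Degrees in G2: deg(0)=2, deg(1)=0, deg(2)=1, deg(3)=1, deg(4)=2.
Sorted degree sequence of G2: [2, 2, 1, 1, 0].
The (sorted) degree sequence is an isomorphism invariant, so since G1 and G2 have different degree sequences they cannot be isomorphic.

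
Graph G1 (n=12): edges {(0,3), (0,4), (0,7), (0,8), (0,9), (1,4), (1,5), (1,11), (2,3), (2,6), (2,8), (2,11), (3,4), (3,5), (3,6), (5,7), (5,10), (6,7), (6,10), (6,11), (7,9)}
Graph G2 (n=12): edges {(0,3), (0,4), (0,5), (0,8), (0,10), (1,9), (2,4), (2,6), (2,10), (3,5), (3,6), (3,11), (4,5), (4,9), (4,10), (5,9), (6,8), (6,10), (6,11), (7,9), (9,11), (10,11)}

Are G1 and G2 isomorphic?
No, not isomorphic

The graphs are NOT isomorphic.

Counting triangles (3-cliques): G1 has 4, G2 has 8.
Triangle count is an isomorphism invariant, so differing triangle counts rule out isomorphism.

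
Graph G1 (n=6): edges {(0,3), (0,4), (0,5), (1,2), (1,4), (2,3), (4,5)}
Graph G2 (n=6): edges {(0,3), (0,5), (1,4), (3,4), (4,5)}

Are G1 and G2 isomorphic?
No, not isomorphic

The graphs are NOT isomorphic.

Counting triangles (3-cliques): G1 has 1, G2 has 0.
Triangle count is an isomorphism invariant, so differing triangle counts rule out isomorphism.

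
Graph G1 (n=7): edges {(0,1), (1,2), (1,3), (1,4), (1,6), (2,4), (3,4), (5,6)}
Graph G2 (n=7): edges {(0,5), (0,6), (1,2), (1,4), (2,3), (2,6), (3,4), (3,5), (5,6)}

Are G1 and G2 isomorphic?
No, not isomorphic

The graphs are NOT isomorphic.

Degrees in G1: deg(0)=1, deg(1)=5, deg(2)=2, deg(3)=2, deg(4)=3, deg(5)=1, deg(6)=2.
Sorted degree sequence of G1: [5, 3, 2, 2, 2, 1, 1].
Degrees in G2: deg(0)=2, deg(1)=2, deg(2)=3, deg(3)=3, deg(4)=2, deg(5)=3, deg(6)=3.
Sorted degree sequence of G2: [3, 3, 3, 3, 2, 2, 2].
The (sorted) degree sequence is an isomorphism invariant, so since G1 and G2 have different degree sequences they cannot be isomorphic.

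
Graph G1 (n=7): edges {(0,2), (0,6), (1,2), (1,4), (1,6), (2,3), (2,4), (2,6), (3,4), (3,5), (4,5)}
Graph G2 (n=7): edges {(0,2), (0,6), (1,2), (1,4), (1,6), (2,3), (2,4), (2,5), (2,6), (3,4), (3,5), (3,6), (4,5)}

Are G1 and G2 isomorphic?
No, not isomorphic

The graphs are NOT isomorphic.

Counting edges: G1 has 11 edge(s); G2 has 13 edge(s).
Edge count is an isomorphism invariant (a bijection on vertices induces a bijection on edges), so differing edge counts rule out isomorphism.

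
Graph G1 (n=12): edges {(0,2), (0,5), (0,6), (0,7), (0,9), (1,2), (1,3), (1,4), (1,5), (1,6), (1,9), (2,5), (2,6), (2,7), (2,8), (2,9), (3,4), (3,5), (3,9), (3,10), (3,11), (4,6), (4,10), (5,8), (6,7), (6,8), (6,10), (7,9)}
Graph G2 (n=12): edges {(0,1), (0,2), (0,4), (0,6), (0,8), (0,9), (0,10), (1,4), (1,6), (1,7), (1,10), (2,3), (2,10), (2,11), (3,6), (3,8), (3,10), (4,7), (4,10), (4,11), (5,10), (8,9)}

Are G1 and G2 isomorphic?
No, not isomorphic

The graphs are NOT isomorphic.

Counting triangles (3-cliques): G1 has 19, G2 has 9.
Triangle count is an isomorphism invariant, so differing triangle counts rule out isomorphism.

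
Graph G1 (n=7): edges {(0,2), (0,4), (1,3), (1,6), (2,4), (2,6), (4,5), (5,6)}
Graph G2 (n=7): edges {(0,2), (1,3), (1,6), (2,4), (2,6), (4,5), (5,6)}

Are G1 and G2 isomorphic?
No, not isomorphic

The graphs are NOT isomorphic.

Counting edges: G1 has 8 edge(s); G2 has 7 edge(s).
Edge count is an isomorphism invariant (a bijection on vertices induces a bijection on edges), so differing edge counts rule out isomorphism.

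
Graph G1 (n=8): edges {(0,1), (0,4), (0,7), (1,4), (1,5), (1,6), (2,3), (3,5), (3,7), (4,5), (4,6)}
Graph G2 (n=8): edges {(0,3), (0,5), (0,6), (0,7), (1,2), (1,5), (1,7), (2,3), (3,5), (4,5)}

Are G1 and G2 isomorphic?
No, not isomorphic

The graphs are NOT isomorphic.

Counting triangles (3-cliques): G1 has 3, G2 has 1.
Triangle count is an isomorphism invariant, so differing triangle counts rule out isomorphism.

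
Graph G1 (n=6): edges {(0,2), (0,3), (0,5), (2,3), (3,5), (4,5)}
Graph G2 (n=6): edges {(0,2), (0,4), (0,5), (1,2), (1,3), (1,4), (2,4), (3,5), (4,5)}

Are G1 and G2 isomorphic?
No, not isomorphic

The graphs are NOT isomorphic.

Degrees in G1: deg(0)=3, deg(1)=0, deg(2)=2, deg(3)=3, deg(4)=1, deg(5)=3.
Sorted degree sequence of G1: [3, 3, 3, 2, 1, 0].
Degrees in G2: deg(0)=3, deg(1)=3, deg(2)=3, deg(3)=2, deg(4)=4, deg(5)=3.
Sorted degree sequence of G2: [4, 3, 3, 3, 3, 2].
The (sorted) degree sequence is an isomorphism invariant, so since G1 and G2 have different degree sequences they cannot be isomorphic.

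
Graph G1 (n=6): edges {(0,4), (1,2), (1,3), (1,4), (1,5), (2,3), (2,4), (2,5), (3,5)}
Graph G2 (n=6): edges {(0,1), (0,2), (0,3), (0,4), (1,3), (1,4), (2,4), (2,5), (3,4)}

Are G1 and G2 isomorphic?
Yes, isomorphic

The graphs are isomorphic.
One valid mapping φ: V(G1) → V(G2): 0→5, 1→0, 2→4, 3→3, 4→2, 5→1

Verify φ preserves adjacency — for each edge of G1, its image is an edge of G2:
  (0,4) → (φ(0),φ(4)) = (2,5) ∈ E(G2) ✓
  (1,2) → (φ(1),φ(2)) = (0,4) ∈ E(G2) ✓
  (1,3) → (φ(1),φ(3)) = (0,3) ∈ E(G2) ✓
  (1,4) → (φ(1),φ(4)) = (0,2) ∈ E(G2) ✓
  (1,5) → (φ(1),φ(5)) = (0,1) ∈ E(G2) ✓
  (2,3) → (φ(2),φ(3)) = (3,4) ∈ E(G2) ✓
  (2,4) → (φ(2),φ(4)) = (2,4) ∈ E(G2) ✓
  (2,5) → (φ(2),φ(5)) = (1,4) ∈ E(G2) ✓
  (3,5) → (φ(3),φ(5)) = (1,3) ∈ E(G2) ✓
All 9 edges of G1 map to edges of G2, and |E(G1)| = |E(G2)| = 9, so φ is a bijection on edges as well as vertices. Hence G1 ≅ G2.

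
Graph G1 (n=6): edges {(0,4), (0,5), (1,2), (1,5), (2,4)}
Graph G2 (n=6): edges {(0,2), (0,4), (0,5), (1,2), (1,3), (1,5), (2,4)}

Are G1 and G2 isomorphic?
No, not isomorphic

The graphs are NOT isomorphic.

Counting edges: G1 has 5 edge(s); G2 has 7 edge(s).
Edge count is an isomorphism invariant (a bijection on vertices induces a bijection on edges), so differing edge counts rule out isomorphism.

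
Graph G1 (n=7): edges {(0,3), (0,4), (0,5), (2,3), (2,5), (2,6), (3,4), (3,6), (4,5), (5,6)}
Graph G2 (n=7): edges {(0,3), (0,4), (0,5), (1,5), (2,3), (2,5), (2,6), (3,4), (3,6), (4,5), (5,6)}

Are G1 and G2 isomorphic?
No, not isomorphic

The graphs are NOT isomorphic.

Counting edges: G1 has 10 edge(s); G2 has 11 edge(s).
Edge count is an isomorphism invariant (a bijection on vertices induces a bijection on edges), so differing edge counts rule out isomorphism.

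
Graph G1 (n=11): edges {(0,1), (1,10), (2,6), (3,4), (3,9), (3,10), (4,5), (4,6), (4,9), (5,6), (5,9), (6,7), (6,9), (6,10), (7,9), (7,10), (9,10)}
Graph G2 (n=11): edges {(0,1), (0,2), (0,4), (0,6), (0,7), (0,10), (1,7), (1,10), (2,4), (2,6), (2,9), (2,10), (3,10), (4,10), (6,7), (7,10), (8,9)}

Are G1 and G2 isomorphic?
Yes, isomorphic

The graphs are isomorphic.
One valid mapping φ: V(G1) → V(G2): 0→8, 1→9, 2→3, 3→6, 4→7, 5→1, 6→10, 7→4, 8→5, 9→0, 10→2

Verify φ preserves adjacency — for each edge of G1, its image is an edge of G2:
  (0,1) → (φ(0),φ(1)) = (8,9) ∈ E(G2) ✓
  (1,10) → (φ(1),φ(10)) = (2,9) ∈ E(G2) ✓
  (2,6) → (φ(2),φ(6)) = (3,10) ∈ E(G2) ✓
  (3,4) → (φ(3),φ(4)) = (6,7) ∈ E(G2) ✓
  (3,9) → (φ(3),φ(9)) = (0,6) ∈ E(G2) ✓
  (3,10) → (φ(3),φ(10)) = (2,6) ∈ E(G2) ✓
  (4,5) → (φ(4),φ(5)) = (1,7) ∈ E(G2) ✓
  (4,6) → (φ(4),φ(6)) = (7,10) ∈ E(G2) ✓
  (4,9) → (φ(4),φ(9)) = (0,7) ∈ E(G2) ✓
  (5,6) → (φ(5),φ(6)) = (1,10) ∈ E(G2) ✓
  (5,9) → (φ(5),φ(9)) = (0,1) ∈ E(G2) ✓
  (6,7) → (φ(6),φ(7)) = (4,10) ∈ E(G2) ✓
  (6,9) → (φ(6),φ(9)) = (0,10) ∈ E(G2) ✓
  (6,10) → (φ(6),φ(10)) = (2,10) ∈ E(G2) ✓
  (7,9) → (φ(7),φ(9)) = (0,4) ∈ E(G2) ✓
  (7,10) → (φ(7),φ(10)) = (2,4) ∈ E(G2) ✓
  (9,10) → (φ(9),φ(10)) = (0,2) ∈ E(G2) ✓
All 17 edges of G1 map to edges of G2, and |E(G1)| = |E(G2)| = 17, so φ is a bijection on edges as well as vertices. Hence G1 ≅ G2.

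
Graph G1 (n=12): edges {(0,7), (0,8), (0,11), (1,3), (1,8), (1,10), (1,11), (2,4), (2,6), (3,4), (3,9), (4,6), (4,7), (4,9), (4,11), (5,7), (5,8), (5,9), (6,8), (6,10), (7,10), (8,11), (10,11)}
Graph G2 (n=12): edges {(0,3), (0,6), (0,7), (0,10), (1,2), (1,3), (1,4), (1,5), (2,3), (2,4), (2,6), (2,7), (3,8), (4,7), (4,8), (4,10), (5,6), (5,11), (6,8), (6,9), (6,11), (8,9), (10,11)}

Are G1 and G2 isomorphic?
Yes, isomorphic

The graphs are isomorphic.
One valid mapping φ: V(G1) → V(G2): 0→7, 1→1, 2→9, 3→5, 4→6, 5→10, 6→8, 7→0, 8→4, 9→11, 10→3, 11→2

Verify φ preserves adjacency — for each edge of G1, its image is an edge of G2:
  (0,7) → (φ(0),φ(7)) = (0,7) ∈ E(G2) ✓
  (0,8) → (φ(0),φ(8)) = (4,7) ∈ E(G2) ✓
  (0,11) → (φ(0),φ(11)) = (2,7) ∈ E(G2) ✓
  (1,3) → (φ(1),φ(3)) = (1,5) ∈ E(G2) ✓
  (1,8) → (φ(1),φ(8)) = (1,4) ∈ E(G2) ✓
  (1,10) → (φ(1),φ(10)) = (1,3) ∈ E(G2) ✓
  (1,11) → (φ(1),φ(11)) = (1,2) ∈ E(G2) ✓
  (2,4) → (φ(2),φ(4)) = (6,9) ∈ E(G2) ✓
  (2,6) → (φ(2),φ(6)) = (8,9) ∈ E(G2) ✓
  (3,4) → (φ(3),φ(4)) = (5,6) ∈ E(G2) ✓
  (3,9) → (φ(3),φ(9)) = (5,11) ∈ E(G2) ✓
  (4,6) → (φ(4),φ(6)) = (6,8) ∈ E(G2) ✓
  (4,7) → (φ(4),φ(7)) = (0,6) ∈ E(G2) ✓
  (4,9) → (φ(4),φ(9)) = (6,11) ∈ E(G2) ✓
  (4,11) → (φ(4),φ(11)) = (2,6) ∈ E(G2) ✓
  (5,7) → (φ(5),φ(7)) = (0,10) ∈ E(G2) ✓
  (5,8) → (φ(5),φ(8)) = (4,10) ∈ E(G2) ✓
  (5,9) → (φ(5),φ(9)) = (10,11) ∈ E(G2) ✓
  (6,8) → (φ(6),φ(8)) = (4,8) ∈ E(G2) ✓
  (6,10) → (φ(6),φ(10)) = (3,8) ∈ E(G2) ✓
  (7,10) → (φ(7),φ(10)) = (0,3) ∈ E(G2) ✓
  (8,11) → (φ(8),φ(11)) = (2,4) ∈ E(G2) ✓
  (10,11) → (φ(10),φ(11)) = (2,3) ∈ E(G2) ✓
All 23 edges of G1 map to edges of G2, and |E(G1)| = |E(G2)| = 23, so φ is a bijection on edges as well as vertices. Hence G1 ≅ G2.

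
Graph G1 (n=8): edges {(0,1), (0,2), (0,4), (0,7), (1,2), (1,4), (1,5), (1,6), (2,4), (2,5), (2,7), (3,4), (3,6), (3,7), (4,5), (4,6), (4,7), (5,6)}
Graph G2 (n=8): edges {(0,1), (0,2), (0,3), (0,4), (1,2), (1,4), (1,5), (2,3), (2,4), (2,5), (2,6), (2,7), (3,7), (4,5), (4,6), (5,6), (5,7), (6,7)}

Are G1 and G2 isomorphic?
Yes, isomorphic

The graphs are isomorphic.
One valid mapping φ: V(G1) → V(G2): 0→1, 1→5, 2→4, 3→3, 4→2, 5→6, 6→7, 7→0

Verify φ preserves adjacency — for each edge of G1, its image is an edge of G2:
  (0,1) → (φ(0),φ(1)) = (1,5) ∈ E(G2) ✓
  (0,2) → (φ(0),φ(2)) = (1,4) ∈ E(G2) ✓
  (0,4) → (φ(0),φ(4)) = (1,2) ∈ E(G2) ✓
  (0,7) → (φ(0),φ(7)) = (0,1) ∈ E(G2) ✓
  (1,2) → (φ(1),φ(2)) = (4,5) ∈ E(G2) ✓
  (1,4) → (φ(1),φ(4)) = (2,5) ∈ E(G2) ✓
  (1,5) → (φ(1),φ(5)) = (5,6) ∈ E(G2) ✓
  (1,6) → (φ(1),φ(6)) = (5,7) ∈ E(G2) ✓
  (2,4) → (φ(2),φ(4)) = (2,4) ∈ E(G2) ✓
  (2,5) → (φ(2),φ(5)) = (4,6) ∈ E(G2) ✓
  (2,7) → (φ(2),φ(7)) = (0,4) ∈ E(G2) ✓
  (3,4) → (φ(3),φ(4)) = (2,3) ∈ E(G2) ✓
  (3,6) → (φ(3),φ(6)) = (3,7) ∈ E(G2) ✓
  (3,7) → (φ(3),φ(7)) = (0,3) ∈ E(G2) ✓
  (4,5) → (φ(4),φ(5)) = (2,6) ∈ E(G2) ✓
  (4,6) → (φ(4),φ(6)) = (2,7) ∈ E(G2) ✓
  (4,7) → (φ(4),φ(7)) = (0,2) ∈ E(G2) ✓
  (5,6) → (φ(5),φ(6)) = (6,7) ∈ E(G2) ✓
All 18 edges of G1 map to edges of G2, and |E(G1)| = |E(G2)| = 18, so φ is a bijection on edges as well as vertices. Hence G1 ≅ G2.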